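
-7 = -7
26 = 26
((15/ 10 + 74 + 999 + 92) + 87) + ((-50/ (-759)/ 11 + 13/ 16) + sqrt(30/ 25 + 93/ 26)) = 1256.50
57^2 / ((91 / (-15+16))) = 3249 / 91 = 35.70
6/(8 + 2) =3/5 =0.60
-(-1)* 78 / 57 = 26 / 19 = 1.37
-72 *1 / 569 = -72 / 569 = -0.13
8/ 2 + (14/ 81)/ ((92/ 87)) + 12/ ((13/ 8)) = 186455/ 16146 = 11.55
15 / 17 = 0.88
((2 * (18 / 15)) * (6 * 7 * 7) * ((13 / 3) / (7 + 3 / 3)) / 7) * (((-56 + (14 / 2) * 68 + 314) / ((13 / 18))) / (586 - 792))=-138726 / 515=-269.37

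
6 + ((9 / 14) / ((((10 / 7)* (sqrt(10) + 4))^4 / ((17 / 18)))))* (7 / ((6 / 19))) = 721707067 / 77760000 - 10081799* sqrt(10) / 9720000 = 6.00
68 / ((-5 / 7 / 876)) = -416976 / 5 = -83395.20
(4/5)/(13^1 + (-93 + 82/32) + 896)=64/65485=0.00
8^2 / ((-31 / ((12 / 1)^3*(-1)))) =110592 / 31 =3567.48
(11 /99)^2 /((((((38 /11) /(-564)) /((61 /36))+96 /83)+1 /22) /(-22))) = -115173124 /508205421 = -0.23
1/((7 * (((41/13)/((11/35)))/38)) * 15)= 5434/150675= 0.04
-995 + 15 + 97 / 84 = -82223 / 84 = -978.85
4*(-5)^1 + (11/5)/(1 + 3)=-389/20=-19.45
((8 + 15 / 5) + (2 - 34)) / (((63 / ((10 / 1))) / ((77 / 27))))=-770 / 81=-9.51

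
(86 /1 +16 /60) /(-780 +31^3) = 1294 /435165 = 0.00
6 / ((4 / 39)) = 117 / 2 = 58.50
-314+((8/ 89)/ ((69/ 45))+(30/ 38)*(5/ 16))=-195208427/ 622288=-313.69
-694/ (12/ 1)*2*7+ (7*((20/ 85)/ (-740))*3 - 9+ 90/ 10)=-7639268/ 9435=-809.67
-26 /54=-13 /27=-0.48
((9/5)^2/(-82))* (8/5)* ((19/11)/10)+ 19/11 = 483797/281875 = 1.72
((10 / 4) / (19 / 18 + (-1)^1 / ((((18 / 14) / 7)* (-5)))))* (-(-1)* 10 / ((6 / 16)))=6000 / 193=31.09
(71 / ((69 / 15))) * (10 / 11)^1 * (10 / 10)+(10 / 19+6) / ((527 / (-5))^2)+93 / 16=19.84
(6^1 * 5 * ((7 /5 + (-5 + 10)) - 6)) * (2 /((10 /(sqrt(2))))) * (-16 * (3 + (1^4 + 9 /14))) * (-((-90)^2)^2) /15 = 5458752000 * sqrt(2) /7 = 1102834444.58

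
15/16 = 0.94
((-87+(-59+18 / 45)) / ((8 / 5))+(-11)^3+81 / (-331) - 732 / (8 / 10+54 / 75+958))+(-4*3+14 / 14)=-948838371 / 661669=-1434.01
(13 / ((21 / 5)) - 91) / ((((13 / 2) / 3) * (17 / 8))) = -2272 / 119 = -19.09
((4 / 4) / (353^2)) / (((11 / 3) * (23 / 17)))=51 / 31526077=0.00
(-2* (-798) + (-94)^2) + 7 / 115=1199687 / 115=10432.06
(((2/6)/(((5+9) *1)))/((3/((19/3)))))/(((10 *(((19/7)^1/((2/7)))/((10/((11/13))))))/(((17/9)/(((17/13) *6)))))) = 169/112266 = 0.00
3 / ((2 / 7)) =21 / 2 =10.50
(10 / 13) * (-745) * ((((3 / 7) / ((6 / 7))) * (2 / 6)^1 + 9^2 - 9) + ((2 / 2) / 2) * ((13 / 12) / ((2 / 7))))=-4414125 / 104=-42443.51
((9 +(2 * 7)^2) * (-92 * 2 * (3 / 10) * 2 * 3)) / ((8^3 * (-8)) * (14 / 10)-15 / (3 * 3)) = 1018440 / 86041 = 11.84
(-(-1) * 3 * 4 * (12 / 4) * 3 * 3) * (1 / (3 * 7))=108 / 7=15.43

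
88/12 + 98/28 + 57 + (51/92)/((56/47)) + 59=1967527/15456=127.30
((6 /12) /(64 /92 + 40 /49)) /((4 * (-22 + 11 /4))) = -161 /37488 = -0.00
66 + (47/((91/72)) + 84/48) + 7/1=40745/364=111.94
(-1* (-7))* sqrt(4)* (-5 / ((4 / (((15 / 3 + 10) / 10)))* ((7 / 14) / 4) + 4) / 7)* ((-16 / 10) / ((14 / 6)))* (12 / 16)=108 / 91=1.19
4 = 4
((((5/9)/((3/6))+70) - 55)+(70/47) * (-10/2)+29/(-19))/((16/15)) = 35855/5358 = 6.69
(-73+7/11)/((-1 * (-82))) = -398/451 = -0.88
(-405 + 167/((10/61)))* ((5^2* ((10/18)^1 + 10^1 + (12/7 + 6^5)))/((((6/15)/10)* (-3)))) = -376398319625/378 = -995762750.33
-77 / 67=-1.15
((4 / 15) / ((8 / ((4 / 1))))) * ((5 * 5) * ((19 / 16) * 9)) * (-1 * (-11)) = 3135 / 8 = 391.88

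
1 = 1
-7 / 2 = -3.50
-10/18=-5/9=-0.56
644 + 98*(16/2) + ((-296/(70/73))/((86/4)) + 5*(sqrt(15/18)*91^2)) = 2127532/1505 + 41405*sqrt(30)/6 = 39211.06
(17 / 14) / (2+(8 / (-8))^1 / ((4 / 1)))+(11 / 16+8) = 7355 / 784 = 9.38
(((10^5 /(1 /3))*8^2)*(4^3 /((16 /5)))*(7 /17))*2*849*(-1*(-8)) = 36513792000000 /17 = 2147870117647.06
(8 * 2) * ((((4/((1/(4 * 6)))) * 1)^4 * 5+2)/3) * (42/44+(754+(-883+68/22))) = -849037710704/3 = -283012570234.67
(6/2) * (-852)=-2556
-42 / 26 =-21 / 13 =-1.62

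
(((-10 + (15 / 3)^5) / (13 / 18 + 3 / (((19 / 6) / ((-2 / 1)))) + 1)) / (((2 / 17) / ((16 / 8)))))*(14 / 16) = -63387135 / 236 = -268589.56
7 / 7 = 1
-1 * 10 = -10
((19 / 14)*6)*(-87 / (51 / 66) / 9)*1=-12122 / 119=-101.87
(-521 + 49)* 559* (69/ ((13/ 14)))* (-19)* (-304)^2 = 34426141446144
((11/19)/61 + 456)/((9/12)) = 2114060/3477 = 608.01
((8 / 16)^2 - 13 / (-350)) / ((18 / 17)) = 1139 / 4200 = 0.27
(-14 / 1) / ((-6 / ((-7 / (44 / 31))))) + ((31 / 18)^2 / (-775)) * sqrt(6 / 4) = -1519 / 132 - 31 * sqrt(6) / 16200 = -11.51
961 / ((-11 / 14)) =-13454 / 11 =-1223.09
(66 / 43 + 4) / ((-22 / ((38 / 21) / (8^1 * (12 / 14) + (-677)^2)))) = -4522 / 4552650069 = -0.00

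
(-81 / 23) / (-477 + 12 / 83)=2241 / 303439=0.01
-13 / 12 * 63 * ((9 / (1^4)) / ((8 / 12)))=-7371 / 8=-921.38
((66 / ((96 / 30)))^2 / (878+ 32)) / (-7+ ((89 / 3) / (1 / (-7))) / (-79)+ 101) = 1290465 / 266750848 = 0.00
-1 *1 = -1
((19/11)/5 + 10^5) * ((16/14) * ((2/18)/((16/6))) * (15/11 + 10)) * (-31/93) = -19642925/1089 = -18037.58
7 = 7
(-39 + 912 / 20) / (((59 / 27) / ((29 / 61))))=25839 / 17995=1.44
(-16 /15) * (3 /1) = -16 /5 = -3.20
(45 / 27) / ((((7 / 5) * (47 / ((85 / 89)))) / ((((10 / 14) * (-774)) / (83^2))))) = -2741250 / 1412017663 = -0.00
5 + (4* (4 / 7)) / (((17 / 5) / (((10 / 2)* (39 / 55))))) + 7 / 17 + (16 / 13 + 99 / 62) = 10.62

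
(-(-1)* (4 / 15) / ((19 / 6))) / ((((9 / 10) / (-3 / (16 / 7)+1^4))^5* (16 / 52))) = -0.00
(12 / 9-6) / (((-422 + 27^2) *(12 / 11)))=-77 / 5526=-0.01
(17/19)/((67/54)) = 0.72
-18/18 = -1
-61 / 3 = -20.33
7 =7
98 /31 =3.16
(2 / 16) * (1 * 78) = 39 / 4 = 9.75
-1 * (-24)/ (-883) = -24/ 883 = -0.03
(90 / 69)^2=900 / 529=1.70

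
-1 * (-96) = 96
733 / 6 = 122.17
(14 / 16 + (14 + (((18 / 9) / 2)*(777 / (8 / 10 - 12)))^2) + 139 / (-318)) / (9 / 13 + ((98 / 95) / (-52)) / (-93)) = 1880670035075 / 269797984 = 6970.66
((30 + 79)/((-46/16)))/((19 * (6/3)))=-436/437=-1.00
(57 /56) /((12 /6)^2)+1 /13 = 965 /2912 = 0.33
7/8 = 0.88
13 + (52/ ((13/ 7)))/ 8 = 33/ 2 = 16.50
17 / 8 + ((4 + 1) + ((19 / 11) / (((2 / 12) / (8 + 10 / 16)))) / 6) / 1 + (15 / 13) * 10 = 19197 / 572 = 33.56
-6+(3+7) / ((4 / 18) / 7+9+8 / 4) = -708 / 139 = -5.09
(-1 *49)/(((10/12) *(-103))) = 0.57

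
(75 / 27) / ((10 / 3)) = 5 / 6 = 0.83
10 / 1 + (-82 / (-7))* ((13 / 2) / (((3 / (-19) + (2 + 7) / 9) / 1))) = 100.42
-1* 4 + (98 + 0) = 94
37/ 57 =0.65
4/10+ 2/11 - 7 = -353/55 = -6.42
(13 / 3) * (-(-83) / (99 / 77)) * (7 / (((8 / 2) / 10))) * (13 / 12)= 5303.42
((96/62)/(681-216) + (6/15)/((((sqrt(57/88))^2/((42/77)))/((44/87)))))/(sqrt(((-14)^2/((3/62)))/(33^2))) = 3793724 *sqrt(186)/574519435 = 0.09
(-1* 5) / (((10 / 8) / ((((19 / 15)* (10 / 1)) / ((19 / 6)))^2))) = -64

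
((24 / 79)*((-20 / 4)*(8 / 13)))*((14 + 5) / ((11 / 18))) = -328320 / 11297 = -29.06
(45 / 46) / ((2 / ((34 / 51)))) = 15 / 46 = 0.33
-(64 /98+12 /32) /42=-403 /16464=-0.02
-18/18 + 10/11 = -1/11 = -0.09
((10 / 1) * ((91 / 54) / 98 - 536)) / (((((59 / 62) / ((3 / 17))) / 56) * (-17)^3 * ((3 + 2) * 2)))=50245172 / 44349651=1.13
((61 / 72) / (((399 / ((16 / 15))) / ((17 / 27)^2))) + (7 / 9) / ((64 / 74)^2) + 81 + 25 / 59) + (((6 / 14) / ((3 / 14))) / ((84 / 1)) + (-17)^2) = 881315183354413 / 2372390415360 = 371.49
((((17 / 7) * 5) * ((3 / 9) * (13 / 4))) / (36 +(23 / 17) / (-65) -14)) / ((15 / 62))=2.47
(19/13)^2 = 361/169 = 2.14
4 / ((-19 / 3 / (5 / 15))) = -4 / 19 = -0.21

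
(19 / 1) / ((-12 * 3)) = -0.53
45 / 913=0.05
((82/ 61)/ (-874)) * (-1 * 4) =164/ 26657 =0.01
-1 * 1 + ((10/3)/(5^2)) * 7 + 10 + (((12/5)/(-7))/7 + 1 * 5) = 2188/147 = 14.88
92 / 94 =0.98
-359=-359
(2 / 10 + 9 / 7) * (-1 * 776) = -40352 / 35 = -1152.91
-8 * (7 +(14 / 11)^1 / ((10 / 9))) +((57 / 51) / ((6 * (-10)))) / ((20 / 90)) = -488051 / 7480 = -65.25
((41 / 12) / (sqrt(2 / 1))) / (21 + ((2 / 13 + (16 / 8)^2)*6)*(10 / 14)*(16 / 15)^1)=3731*sqrt(2) / 87336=0.06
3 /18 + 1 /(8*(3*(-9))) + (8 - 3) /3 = 395 /216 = 1.83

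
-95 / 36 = -2.64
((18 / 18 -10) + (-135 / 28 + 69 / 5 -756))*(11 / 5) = -1164273 / 700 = -1663.25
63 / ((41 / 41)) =63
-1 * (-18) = 18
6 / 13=0.46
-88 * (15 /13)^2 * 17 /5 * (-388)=26120160 /169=154557.16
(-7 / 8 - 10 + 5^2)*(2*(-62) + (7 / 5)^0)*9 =-125091 / 8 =-15636.38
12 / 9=4 / 3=1.33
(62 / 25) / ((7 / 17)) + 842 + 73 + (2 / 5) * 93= 958.22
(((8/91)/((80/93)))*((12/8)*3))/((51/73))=20367/30940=0.66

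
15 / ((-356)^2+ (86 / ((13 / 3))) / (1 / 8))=195 / 1649632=0.00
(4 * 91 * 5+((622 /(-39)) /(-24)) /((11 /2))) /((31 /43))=2524.68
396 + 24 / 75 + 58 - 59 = 9883 / 25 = 395.32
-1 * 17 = -17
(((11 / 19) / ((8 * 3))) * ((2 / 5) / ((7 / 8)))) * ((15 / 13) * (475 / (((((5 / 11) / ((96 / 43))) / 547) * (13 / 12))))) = 762474240 / 50869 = 14988.98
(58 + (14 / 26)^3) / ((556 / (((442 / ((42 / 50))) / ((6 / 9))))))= 82.56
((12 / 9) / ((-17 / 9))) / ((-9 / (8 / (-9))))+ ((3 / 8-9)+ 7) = -6223 / 3672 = -1.69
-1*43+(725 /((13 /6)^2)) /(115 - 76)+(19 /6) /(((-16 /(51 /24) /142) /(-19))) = 924356155 /843648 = 1095.67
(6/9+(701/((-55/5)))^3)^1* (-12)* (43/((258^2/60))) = 20668272820/171699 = 120375.03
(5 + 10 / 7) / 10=0.64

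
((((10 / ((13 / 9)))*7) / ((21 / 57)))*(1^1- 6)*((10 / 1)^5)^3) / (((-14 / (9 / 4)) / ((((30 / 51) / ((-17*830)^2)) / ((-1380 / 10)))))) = -160312500000000000 / 70838960101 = -2263055.52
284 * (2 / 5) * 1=568 / 5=113.60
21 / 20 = 1.05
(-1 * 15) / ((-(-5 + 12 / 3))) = -15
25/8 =3.12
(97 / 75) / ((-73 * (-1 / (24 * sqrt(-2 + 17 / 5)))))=776 * sqrt(35) / 9125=0.50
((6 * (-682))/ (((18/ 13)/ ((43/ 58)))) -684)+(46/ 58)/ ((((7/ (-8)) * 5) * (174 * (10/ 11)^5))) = -2115658776391/ 735875000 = -2875.02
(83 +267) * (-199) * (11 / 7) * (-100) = 10945000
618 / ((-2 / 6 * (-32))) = 927 / 16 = 57.94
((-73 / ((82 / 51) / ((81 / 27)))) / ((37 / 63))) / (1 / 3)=-2110941 / 3034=-695.76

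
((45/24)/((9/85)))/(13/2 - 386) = -425/9108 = -0.05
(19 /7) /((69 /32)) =608 /483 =1.26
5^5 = 3125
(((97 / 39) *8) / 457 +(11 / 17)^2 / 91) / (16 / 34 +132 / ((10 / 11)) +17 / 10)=17357390 / 53135834661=0.00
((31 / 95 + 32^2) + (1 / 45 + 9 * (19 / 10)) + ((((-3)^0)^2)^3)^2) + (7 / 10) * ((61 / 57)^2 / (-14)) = 1505213 / 1444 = 1042.39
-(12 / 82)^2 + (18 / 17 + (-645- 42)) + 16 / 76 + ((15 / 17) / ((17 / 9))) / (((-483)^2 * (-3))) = -164073345785038 / 239260446691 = -685.75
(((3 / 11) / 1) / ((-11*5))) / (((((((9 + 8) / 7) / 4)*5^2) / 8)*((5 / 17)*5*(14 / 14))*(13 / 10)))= -1344 / 983125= -0.00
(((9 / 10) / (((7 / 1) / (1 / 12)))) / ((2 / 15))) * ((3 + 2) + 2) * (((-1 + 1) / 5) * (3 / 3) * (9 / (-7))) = 0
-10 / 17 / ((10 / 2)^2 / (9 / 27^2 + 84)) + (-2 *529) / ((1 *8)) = -739321 / 5508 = -134.23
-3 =-3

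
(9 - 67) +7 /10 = -573 /10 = -57.30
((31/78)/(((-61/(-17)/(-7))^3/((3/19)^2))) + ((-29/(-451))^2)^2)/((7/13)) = -6482299002497259241/47460347103697625174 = -0.14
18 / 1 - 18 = 0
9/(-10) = -9/10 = -0.90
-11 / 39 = -0.28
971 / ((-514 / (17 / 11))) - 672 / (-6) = 616741 / 5654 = 109.08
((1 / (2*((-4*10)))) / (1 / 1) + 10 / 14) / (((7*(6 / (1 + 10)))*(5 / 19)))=27379 / 39200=0.70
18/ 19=0.95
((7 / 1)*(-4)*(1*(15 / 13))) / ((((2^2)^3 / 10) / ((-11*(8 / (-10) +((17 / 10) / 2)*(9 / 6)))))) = 21945 / 832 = 26.38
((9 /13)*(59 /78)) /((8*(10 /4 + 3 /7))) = 1239 /55432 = 0.02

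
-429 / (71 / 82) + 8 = -34610 / 71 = -487.46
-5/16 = -0.31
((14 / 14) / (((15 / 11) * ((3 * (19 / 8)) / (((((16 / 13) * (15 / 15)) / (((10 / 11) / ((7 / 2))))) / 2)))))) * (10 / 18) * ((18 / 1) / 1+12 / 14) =85184 / 33345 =2.55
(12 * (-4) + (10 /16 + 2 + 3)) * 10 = -1695 /4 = -423.75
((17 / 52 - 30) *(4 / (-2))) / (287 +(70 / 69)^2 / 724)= 1329666363 / 6430343192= 0.21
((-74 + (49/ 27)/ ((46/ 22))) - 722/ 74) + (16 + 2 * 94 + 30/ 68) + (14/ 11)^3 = 128533962085/ 1039801158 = 123.61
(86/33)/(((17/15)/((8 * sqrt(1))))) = 3440/187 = 18.40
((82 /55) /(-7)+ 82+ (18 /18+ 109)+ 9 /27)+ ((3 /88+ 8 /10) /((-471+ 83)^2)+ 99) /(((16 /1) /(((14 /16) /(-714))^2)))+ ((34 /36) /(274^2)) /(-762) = 123393212235154939199411 /642270371882837999616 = 192.12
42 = 42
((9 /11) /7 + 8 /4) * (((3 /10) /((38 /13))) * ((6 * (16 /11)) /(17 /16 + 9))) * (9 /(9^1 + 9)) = 1220544 /12954865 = 0.09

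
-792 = -792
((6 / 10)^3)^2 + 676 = 10563229 / 15625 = 676.05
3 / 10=0.30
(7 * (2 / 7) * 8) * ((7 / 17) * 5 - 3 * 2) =-1072 / 17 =-63.06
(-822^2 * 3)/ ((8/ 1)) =-506763/ 2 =-253381.50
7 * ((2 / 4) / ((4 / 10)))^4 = 4375 / 256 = 17.09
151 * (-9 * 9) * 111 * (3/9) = -452547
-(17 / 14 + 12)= -185 / 14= -13.21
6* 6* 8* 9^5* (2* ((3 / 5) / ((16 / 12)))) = 76527504 / 5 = 15305500.80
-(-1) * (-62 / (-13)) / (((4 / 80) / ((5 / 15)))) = 1240 / 39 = 31.79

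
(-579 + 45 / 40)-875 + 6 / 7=-81313 / 56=-1452.02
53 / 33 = 1.61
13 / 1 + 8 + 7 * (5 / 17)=23.06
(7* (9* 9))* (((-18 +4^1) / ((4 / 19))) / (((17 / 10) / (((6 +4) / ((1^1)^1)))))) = -3770550 / 17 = -221797.06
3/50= 0.06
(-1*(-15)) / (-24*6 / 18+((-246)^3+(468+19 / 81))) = -1215 / 1205804537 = -0.00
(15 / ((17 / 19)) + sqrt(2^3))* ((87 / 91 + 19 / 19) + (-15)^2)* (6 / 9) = 82612* sqrt(2) / 273 + 3924070 / 1547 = 2964.52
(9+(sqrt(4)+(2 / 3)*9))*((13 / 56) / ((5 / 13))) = 2873 / 280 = 10.26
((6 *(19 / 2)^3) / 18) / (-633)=-6859 / 15192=-0.45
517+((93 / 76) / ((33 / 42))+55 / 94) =5099537 / 9823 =519.14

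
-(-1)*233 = 233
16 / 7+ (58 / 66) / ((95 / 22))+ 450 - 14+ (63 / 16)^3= 4081967221 / 8171520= 499.54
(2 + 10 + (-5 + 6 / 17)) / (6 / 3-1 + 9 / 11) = 4.04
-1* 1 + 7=6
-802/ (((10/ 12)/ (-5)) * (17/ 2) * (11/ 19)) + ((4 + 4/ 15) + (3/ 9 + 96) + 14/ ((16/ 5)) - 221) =6446373/ 7480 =861.81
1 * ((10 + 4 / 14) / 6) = 12 / 7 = 1.71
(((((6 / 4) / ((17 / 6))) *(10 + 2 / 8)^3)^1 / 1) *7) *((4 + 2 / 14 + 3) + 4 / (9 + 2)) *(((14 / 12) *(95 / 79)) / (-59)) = -2337455715 / 3281344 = -712.35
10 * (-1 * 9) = -90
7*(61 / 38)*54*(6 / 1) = 69174 / 19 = 3640.74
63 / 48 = 21 / 16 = 1.31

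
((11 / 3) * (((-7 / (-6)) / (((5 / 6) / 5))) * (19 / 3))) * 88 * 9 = 128744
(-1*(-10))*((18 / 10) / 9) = 2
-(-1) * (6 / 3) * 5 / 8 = 5 / 4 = 1.25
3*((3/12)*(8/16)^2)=3/16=0.19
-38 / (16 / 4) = -19 / 2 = -9.50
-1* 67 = -67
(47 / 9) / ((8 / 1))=47 / 72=0.65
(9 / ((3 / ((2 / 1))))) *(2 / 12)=1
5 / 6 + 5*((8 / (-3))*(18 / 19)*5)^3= -414685705 / 41154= -10076.44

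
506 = 506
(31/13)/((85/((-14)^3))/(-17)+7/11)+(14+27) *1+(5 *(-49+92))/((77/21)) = 284751968/2754609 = 103.37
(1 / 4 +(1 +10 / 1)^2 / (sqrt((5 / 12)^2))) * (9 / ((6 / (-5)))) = -17439 / 8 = -2179.88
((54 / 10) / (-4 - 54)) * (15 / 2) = -0.70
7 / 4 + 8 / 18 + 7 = 331 / 36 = 9.19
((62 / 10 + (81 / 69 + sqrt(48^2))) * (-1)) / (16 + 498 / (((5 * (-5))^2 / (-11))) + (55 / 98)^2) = -7644784000 / 1042357999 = -7.33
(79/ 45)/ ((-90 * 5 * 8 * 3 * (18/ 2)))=-0.00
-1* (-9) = 9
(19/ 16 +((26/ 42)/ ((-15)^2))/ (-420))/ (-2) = -9426323/ 15876000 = -0.59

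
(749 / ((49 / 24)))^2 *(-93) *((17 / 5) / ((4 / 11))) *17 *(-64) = 31194892827648 / 245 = 127326093174.07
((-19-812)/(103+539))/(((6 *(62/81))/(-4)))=7479/6634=1.13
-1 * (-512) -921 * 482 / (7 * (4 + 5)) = -137222 / 21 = -6534.38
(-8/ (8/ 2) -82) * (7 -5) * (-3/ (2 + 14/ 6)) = 1512/ 13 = 116.31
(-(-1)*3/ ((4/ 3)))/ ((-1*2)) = -9/ 8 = -1.12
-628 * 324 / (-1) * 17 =3459024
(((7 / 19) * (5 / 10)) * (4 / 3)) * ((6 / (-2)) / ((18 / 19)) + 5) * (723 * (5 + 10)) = 92785 / 19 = 4883.42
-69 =-69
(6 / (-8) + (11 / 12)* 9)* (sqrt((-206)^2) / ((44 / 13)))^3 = 36010818285 / 21296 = 1690966.30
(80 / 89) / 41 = 80 / 3649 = 0.02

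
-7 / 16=-0.44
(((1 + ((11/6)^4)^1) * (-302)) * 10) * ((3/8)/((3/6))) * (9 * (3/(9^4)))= -12032435/104976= -114.62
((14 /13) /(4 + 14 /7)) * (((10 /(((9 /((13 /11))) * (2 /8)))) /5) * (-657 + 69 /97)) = -1188320 /9603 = -123.74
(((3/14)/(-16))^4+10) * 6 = 75528929523/1258815488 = 60.00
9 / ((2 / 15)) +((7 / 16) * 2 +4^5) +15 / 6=8759 / 8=1094.88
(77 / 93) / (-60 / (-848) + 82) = 16324 / 1618107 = 0.01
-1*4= -4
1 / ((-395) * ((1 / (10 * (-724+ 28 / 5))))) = 7184 / 395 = 18.19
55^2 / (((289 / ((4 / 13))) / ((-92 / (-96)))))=69575 / 22542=3.09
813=813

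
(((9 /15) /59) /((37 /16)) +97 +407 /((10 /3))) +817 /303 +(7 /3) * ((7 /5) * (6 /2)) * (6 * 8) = 4578555053 /6614490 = 692.20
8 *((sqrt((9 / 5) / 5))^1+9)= 76.80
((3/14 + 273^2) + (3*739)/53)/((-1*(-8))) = 55331715/5936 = 9321.38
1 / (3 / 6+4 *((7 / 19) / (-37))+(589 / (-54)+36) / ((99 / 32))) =3758238 / 32211511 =0.12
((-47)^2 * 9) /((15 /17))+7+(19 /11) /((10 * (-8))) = 3966825 /176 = 22538.78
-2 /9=-0.22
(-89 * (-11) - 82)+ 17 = 914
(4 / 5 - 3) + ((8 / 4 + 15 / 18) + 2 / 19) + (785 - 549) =236.74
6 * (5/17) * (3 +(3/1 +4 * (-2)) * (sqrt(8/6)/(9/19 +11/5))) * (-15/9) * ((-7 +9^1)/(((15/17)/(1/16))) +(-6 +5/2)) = 2015/68 - 957125 * sqrt(3)/77724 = 8.30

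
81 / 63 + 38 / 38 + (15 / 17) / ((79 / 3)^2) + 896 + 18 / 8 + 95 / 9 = 24359374735 / 26736444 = 911.09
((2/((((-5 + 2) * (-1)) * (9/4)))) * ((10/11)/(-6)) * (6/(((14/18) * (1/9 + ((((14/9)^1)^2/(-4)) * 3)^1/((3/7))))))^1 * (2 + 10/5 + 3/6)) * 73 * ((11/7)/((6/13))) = 768690/8183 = 93.94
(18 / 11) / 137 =18 / 1507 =0.01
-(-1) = 1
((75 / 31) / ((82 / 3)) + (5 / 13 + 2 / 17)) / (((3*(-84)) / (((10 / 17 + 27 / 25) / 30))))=-78435961 / 601668522000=-0.00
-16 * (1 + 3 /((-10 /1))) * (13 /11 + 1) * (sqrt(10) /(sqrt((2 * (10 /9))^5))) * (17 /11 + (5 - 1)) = -622566 * sqrt(2) /15125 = -58.21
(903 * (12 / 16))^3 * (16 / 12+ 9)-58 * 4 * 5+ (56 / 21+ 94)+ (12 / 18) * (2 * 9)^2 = 616294929011 / 192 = 3209869421.93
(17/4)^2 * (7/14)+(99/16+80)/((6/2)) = 3625/96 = 37.76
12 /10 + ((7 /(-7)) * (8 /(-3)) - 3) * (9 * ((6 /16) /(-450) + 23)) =-27119 /400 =-67.80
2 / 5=0.40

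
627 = 627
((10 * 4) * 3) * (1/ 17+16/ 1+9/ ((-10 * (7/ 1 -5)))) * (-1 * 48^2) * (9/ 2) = -19419873.88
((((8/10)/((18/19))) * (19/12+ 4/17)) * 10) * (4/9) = 28196/4131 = 6.83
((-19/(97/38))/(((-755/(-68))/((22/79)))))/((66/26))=-1276496/17356695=-0.07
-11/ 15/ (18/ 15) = -11/ 18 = -0.61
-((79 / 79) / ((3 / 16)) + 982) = -2962 / 3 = -987.33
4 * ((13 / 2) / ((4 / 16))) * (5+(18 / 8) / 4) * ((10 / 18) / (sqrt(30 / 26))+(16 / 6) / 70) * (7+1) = 18512 / 105+4628 * sqrt(195) / 27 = 2569.88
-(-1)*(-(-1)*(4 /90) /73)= 2 /3285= 0.00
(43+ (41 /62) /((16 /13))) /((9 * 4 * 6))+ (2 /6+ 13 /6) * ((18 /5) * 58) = 111893173 /214272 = 522.20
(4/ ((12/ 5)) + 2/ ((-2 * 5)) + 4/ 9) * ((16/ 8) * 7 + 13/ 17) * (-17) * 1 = -21586/ 45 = -479.69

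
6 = 6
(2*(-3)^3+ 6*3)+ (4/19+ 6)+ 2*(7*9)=1828/19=96.21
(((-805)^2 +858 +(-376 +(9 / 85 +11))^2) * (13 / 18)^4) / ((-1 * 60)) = -161374560521291 / 45507096000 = -3546.14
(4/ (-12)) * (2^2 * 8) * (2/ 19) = -64/ 57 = -1.12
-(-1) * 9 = 9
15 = 15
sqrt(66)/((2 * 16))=sqrt(66)/32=0.25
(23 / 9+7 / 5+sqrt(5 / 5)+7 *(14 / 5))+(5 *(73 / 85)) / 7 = 26956 / 1071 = 25.17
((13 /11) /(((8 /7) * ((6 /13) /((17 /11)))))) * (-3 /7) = -2873 /1936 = -1.48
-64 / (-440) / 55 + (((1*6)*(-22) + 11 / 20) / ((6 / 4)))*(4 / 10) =-63617 / 1815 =-35.05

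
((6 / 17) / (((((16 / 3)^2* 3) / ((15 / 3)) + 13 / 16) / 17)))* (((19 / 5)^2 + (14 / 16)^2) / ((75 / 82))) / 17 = 2992467 / 9118375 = 0.33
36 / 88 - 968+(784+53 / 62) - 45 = -77658 / 341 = -227.74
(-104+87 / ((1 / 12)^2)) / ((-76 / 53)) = -164618 / 19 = -8664.11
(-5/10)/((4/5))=-0.62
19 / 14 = 1.36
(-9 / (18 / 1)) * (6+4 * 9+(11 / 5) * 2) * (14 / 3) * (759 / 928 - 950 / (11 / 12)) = 24665319 / 220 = 112115.09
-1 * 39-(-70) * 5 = 311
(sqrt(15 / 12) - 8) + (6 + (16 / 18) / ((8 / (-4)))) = -22 / 9 + sqrt(5) / 2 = -1.33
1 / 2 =0.50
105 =105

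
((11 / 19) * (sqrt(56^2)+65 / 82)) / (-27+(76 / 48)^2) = -3688344 / 2747533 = -1.34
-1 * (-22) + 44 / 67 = 1518 / 67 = 22.66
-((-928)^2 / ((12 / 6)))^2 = -185409470464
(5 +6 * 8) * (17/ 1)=901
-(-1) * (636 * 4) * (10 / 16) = 1590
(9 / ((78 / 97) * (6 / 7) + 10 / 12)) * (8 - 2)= 219996 / 6203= 35.47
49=49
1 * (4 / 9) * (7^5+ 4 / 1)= 67244 / 9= 7471.56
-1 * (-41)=41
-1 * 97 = -97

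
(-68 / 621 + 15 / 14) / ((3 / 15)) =4.81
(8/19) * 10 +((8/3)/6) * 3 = 316/57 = 5.54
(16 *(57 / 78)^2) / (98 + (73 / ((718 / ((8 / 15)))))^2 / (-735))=0.09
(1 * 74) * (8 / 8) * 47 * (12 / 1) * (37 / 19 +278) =221993784 / 19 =11683883.37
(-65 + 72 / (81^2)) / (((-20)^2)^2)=-47377 / 116640000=-0.00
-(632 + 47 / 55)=-632.85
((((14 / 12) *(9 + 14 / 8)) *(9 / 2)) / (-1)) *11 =-9933 / 16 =-620.81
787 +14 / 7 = 789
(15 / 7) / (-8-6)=-15 / 98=-0.15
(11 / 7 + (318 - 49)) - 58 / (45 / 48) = 208.70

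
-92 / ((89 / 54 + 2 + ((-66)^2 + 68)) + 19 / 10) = -12420 / 597989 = -0.02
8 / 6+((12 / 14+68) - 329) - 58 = -6653 / 21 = -316.81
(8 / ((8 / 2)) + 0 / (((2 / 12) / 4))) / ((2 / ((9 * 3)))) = 27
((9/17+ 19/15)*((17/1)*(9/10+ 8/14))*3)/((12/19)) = 448153/2100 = 213.41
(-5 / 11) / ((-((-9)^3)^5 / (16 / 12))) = -0.00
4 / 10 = 2 / 5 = 0.40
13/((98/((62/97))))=403/4753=0.08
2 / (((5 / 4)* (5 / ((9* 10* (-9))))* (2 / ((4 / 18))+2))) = -1296 / 55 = -23.56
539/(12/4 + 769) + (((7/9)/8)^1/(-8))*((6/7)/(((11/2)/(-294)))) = 21315/16984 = 1.26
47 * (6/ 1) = 282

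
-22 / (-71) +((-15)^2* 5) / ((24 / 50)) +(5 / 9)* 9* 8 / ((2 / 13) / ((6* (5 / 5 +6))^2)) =130919473 / 284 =460984.06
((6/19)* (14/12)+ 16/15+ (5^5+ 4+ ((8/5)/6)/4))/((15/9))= 892193/475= 1878.30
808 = 808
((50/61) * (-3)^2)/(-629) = -450/38369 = -0.01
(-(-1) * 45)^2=2025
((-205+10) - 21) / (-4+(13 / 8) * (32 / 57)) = 1539 / 22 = 69.95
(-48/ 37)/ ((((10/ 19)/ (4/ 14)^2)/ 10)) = -3648/ 1813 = -2.01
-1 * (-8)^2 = -64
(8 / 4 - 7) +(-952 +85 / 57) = -955.51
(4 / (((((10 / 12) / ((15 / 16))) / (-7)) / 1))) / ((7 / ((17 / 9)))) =-17 / 2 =-8.50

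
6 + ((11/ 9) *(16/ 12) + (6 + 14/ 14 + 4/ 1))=503/ 27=18.63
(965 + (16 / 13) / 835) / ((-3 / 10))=-6983394 / 2171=-3216.67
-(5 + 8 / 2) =-9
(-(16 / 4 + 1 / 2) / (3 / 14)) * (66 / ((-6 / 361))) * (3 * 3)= 750519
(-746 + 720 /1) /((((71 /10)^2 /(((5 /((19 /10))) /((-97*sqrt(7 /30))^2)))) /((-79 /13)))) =23700000 /6308292277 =0.00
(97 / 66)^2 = 9409 / 4356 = 2.16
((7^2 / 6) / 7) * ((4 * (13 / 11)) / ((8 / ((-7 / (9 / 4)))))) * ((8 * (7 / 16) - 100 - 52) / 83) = 637 / 166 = 3.84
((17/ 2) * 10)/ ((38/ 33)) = 73.82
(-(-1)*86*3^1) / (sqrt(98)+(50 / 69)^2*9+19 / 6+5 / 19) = -7652497425372 / 114502134407+6568085426616*sqrt(2) / 114502134407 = 14.29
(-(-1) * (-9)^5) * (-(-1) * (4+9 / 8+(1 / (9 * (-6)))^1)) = -2412261 / 8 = -301532.62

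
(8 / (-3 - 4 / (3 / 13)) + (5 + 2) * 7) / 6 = 8.10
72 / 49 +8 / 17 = 1616 / 833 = 1.94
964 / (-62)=-482 / 31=-15.55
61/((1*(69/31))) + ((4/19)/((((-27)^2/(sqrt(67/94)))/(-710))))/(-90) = 142*sqrt(6298)/5858973 + 1891/69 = 27.41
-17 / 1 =-17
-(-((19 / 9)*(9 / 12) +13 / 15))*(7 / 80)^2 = 2401 / 128000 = 0.02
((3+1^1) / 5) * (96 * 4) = 1536 / 5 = 307.20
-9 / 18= -1 / 2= -0.50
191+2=193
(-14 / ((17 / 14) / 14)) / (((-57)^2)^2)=-2744 / 179452017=-0.00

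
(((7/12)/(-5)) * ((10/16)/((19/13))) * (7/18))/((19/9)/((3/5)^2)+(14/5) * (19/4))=-9555/9437984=-0.00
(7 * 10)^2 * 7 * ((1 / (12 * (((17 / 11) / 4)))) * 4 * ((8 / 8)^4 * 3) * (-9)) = -13582800 / 17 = -798988.24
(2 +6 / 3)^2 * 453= 7248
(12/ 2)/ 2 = 3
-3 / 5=-0.60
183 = 183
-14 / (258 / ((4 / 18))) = -14 / 1161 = -0.01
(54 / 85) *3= 1.91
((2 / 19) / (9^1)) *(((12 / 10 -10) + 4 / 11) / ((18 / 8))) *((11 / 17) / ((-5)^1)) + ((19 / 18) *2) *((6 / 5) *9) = 14916622 / 654075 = 22.81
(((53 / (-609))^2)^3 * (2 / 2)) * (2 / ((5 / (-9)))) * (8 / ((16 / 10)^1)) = -44328722258 / 5668409880278649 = -0.00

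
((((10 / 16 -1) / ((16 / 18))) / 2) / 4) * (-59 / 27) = 0.12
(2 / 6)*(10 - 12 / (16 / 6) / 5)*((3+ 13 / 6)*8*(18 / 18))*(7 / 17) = 39494 / 765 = 51.63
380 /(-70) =-38 /7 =-5.43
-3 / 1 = -3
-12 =-12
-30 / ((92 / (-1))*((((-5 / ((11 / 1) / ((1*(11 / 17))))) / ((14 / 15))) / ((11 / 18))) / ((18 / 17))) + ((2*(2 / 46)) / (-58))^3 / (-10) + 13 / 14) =-1142452707550 / 1741622168687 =-0.66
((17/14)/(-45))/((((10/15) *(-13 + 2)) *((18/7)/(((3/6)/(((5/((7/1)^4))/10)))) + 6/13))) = 530621/66710160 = 0.01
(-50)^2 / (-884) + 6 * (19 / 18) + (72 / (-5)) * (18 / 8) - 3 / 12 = -29.14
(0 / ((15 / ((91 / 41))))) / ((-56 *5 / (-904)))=0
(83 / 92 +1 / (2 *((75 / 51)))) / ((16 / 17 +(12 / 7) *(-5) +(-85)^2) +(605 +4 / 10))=339983 / 2141092080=0.00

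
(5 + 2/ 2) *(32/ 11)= 192/ 11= 17.45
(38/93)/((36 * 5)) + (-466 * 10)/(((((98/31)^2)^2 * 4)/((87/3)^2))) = -3786727541234773/386011074960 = -9809.89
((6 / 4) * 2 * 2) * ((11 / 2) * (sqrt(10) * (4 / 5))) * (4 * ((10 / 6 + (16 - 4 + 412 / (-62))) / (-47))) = -114928 * sqrt(10) / 7285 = -49.89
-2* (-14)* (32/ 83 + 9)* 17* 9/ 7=476748/ 83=5743.95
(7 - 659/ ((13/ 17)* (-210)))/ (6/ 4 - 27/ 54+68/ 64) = 242504/ 45045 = 5.38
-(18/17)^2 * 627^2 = -127373796/289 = -440739.78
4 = 4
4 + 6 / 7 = 34 / 7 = 4.86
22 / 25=0.88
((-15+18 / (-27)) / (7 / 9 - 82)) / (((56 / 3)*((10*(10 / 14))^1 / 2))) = 423 / 146200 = 0.00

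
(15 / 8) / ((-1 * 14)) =-15 / 112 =-0.13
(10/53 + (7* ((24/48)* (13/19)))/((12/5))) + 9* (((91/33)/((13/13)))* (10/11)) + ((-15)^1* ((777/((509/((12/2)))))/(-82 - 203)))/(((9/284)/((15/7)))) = 83868411215/1488482952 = 56.34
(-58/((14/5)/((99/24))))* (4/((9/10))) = -7975/21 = -379.76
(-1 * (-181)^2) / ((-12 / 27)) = 294849 / 4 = 73712.25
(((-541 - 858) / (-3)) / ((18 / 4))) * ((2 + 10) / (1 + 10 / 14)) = 19586 / 27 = 725.41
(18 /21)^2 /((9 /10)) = 40 /49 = 0.82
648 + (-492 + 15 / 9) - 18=419 / 3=139.67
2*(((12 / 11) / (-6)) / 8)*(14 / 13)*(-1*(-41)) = -287 / 143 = -2.01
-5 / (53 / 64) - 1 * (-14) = 422 / 53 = 7.96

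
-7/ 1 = -7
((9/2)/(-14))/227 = -9/6356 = -0.00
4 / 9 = 0.44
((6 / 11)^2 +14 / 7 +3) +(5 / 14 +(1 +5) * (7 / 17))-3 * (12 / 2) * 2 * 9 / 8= -466164 / 14399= -32.37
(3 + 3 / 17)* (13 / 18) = 39 / 17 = 2.29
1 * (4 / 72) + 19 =343 / 18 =19.06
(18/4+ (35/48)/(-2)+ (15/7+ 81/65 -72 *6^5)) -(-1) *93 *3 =-24442693573/43680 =-559585.48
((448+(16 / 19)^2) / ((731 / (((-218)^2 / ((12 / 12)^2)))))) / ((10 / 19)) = 55426.08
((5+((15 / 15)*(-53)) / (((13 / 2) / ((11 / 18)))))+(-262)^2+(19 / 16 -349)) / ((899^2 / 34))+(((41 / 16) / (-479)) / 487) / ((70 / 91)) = 10140132896623339 / 3529309153462560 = 2.87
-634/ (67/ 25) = -15850/ 67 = -236.57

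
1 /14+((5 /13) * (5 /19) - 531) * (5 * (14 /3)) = -128508619 /10374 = -12387.57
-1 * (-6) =6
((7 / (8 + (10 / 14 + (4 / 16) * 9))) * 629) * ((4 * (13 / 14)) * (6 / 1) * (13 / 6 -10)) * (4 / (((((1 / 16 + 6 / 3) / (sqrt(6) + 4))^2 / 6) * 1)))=-88153554944 / 10131 -352614219776 * sqrt(6) / 111441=-16451880.54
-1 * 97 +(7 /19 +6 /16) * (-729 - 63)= -13030 /19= -685.79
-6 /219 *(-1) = 2 /73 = 0.03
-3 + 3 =0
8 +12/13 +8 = 220/13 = 16.92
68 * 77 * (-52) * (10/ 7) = -388960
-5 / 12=-0.42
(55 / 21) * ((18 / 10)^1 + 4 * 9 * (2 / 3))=473 / 7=67.57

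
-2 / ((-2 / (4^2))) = 16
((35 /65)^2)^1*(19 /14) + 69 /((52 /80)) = 36013 /338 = 106.55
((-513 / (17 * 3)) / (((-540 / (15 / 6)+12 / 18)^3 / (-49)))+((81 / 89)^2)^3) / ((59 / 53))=3610282041961712398233 / 7072694931165848412952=0.51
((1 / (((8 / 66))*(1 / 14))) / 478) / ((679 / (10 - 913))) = -29799 / 92732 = -0.32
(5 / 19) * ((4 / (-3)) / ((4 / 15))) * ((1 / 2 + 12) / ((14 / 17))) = -10625 / 532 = -19.97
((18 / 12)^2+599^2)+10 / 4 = 1435223 / 4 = 358805.75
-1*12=-12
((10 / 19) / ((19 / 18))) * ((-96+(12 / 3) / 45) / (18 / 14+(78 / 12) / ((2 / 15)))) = -483392 / 505761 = -0.96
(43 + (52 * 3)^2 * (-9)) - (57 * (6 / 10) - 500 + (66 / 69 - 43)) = -25124413 / 115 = -218473.16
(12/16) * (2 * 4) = 6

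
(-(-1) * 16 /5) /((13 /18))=4.43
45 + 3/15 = 45.20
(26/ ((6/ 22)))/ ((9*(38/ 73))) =10439/ 513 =20.35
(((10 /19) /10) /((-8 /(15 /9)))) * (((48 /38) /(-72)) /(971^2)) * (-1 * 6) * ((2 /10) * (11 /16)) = -0.00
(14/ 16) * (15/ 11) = 105/ 88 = 1.19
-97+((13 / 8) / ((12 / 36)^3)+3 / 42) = -2971 / 56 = -53.05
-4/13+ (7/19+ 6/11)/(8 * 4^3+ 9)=-433073/1415557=-0.31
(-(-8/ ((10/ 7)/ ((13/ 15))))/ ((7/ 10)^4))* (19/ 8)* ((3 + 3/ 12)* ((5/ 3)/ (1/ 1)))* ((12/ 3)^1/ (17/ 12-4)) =-12844000/ 31899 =-402.65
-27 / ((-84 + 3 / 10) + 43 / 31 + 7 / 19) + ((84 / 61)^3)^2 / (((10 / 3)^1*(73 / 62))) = 18759168617520712014 / 9076259084957802545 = 2.07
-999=-999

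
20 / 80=1 / 4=0.25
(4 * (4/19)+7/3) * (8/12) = 362/171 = 2.12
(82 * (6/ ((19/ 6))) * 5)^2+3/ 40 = 8714305083/ 14440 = 603483.73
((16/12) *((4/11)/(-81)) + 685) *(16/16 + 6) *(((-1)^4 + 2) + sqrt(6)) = 12816923 *sqrt(6)/2673 + 12816923/891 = 26130.07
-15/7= -2.14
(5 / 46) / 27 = 0.00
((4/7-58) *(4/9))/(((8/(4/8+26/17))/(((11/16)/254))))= -16951/967232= -0.02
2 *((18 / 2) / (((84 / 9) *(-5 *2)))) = -27 / 140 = -0.19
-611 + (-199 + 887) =77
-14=-14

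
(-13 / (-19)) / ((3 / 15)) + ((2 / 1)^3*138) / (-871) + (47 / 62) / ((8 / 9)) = 24677171 / 8208304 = 3.01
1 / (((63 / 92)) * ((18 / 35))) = 230 / 81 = 2.84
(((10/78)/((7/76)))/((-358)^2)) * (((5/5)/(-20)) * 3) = -19/11662924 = -0.00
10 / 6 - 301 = -898 / 3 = -299.33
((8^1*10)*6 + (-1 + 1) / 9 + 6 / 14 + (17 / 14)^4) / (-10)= -48.26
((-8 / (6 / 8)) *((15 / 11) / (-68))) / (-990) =-4 / 18513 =-0.00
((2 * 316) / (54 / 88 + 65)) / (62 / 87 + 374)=302412 / 11764525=0.03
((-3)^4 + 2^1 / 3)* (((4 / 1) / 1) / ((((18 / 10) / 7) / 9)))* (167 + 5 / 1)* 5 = 29498000 / 3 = 9832666.67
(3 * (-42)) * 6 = -756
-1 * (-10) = 10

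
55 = 55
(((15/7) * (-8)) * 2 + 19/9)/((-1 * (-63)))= -2027/3969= -0.51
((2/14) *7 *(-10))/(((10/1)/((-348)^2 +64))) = -121168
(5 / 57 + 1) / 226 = 31 / 6441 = 0.00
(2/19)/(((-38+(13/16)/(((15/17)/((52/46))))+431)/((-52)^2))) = 14926080/20663507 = 0.72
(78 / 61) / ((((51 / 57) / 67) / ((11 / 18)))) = 182039 / 3111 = 58.51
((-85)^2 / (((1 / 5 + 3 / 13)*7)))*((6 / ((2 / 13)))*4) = 18315375 / 49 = 373783.16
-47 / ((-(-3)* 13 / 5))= -235 / 39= -6.03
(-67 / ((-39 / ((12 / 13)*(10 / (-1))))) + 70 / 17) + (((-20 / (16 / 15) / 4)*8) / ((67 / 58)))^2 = 13439671655 / 12896897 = 1042.09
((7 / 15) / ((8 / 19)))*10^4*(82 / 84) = 97375 / 9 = 10819.44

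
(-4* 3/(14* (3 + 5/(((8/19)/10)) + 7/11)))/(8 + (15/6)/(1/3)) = -176/389515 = -0.00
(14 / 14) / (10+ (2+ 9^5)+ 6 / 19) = 19 / 1122165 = 0.00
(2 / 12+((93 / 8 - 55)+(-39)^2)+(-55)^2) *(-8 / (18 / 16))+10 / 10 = -864509 / 27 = -32018.85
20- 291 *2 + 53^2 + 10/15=6743/3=2247.67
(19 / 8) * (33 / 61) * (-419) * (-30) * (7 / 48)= 9194955 / 3904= 2355.27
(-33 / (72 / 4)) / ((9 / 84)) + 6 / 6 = -16.11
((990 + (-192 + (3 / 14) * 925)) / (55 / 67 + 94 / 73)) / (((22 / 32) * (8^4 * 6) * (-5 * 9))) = -22738259 / 36592174080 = -0.00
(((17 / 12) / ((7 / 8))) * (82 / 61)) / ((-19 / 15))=-13940 / 8113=-1.72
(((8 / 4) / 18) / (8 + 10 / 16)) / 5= 8 / 3105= 0.00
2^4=16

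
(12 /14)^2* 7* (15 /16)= 4.82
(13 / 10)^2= 169 / 100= 1.69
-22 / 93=-0.24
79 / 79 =1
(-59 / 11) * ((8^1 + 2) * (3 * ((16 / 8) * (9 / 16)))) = -181.02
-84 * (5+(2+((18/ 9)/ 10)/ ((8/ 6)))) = -3003/ 5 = -600.60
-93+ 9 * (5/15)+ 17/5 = -433/5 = -86.60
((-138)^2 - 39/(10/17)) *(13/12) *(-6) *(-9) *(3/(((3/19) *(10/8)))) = 421874271/25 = 16874970.84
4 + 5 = 9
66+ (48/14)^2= 3810/49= 77.76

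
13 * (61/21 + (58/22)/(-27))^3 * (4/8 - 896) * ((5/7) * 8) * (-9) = 10284241680477440/776562633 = 13243286.82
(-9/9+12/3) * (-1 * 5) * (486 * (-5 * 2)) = 72900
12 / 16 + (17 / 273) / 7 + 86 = 663185 / 7644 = 86.76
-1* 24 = -24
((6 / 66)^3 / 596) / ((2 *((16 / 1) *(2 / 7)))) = 7 / 50769664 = 0.00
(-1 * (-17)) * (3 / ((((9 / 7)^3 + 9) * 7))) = 833 / 1272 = 0.65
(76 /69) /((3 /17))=1292 /207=6.24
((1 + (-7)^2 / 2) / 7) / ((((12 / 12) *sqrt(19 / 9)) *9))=17 *sqrt(19) / 266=0.28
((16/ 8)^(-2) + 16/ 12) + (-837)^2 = 8406847/ 12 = 700570.58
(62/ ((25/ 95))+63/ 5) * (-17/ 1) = -21097/ 5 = -4219.40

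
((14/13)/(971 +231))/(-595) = -1/664105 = -0.00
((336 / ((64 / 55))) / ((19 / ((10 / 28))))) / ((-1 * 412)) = -825 / 62624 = -0.01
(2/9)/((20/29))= 29/90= 0.32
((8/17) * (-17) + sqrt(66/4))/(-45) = 8/45 - sqrt(66)/90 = 0.09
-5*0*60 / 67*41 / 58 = 0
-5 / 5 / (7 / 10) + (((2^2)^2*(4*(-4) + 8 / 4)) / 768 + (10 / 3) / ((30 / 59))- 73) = -34355 / 504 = -68.16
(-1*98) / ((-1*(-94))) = -49 / 47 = -1.04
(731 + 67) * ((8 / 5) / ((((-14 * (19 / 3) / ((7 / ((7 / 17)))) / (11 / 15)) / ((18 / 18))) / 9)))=-40392 / 25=-1615.68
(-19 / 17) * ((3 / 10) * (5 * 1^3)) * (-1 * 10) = 285 / 17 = 16.76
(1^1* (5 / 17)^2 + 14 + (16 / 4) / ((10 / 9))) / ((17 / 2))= 51114 / 24565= 2.08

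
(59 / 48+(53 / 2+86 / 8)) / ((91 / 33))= 20317 / 1456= 13.95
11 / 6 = 1.83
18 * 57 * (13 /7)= 13338 /7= 1905.43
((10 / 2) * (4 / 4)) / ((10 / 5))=5 / 2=2.50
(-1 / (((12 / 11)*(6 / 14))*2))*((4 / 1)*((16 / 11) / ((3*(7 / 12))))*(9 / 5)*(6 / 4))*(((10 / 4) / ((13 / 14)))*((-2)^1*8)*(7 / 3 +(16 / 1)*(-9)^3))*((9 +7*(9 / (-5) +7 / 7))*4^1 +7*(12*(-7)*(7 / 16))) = 15275178688 / 13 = 1175013745.23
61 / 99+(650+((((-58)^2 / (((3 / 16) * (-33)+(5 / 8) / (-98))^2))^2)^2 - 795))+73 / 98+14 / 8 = 21140866203320673430907395996898371 / 357602704426252811540064204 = 59118306.27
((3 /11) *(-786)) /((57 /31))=-24366 /209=-116.58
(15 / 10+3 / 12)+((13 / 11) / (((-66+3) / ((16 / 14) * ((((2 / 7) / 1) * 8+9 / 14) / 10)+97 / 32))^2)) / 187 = 7257794568013 / 4147268428800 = 1.75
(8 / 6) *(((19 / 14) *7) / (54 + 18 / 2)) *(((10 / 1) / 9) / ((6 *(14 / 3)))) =95 / 11907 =0.01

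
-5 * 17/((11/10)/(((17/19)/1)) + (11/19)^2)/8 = -2608225/384076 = -6.79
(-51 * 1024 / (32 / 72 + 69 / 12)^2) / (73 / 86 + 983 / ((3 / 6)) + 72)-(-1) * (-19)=-57163932445 / 2906510863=-19.67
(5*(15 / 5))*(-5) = -75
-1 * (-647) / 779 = 647 / 779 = 0.83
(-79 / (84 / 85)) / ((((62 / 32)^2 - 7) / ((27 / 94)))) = 644640 / 91133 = 7.07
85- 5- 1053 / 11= -15.73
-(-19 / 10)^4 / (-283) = 0.05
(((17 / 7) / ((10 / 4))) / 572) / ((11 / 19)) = 323 / 110110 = 0.00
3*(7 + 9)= 48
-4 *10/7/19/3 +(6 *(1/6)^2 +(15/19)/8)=527/3192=0.17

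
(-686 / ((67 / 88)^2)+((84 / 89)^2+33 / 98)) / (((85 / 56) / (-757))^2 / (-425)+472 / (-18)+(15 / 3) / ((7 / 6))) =679875013385399775456 / 12615586186108155473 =53.89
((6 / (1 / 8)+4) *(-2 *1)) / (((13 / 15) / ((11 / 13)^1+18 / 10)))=-4128 / 13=-317.54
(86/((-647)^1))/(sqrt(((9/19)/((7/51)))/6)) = -86*sqrt(4522)/32997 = -0.18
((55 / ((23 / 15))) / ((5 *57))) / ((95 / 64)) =704 / 8303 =0.08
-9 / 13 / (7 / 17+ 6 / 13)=-153 / 193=-0.79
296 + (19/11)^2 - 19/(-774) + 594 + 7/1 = 84289351/93654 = 900.01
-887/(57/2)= -1774/57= -31.12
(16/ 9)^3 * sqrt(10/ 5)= 4096 * sqrt(2)/ 729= 7.95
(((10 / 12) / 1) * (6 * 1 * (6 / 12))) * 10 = 25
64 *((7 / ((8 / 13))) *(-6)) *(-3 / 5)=13104 / 5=2620.80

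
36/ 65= 0.55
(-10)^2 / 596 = 25 / 149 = 0.17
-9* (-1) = 9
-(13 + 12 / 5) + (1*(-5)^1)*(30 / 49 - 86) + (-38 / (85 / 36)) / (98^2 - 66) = 86045409 / 209083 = 411.54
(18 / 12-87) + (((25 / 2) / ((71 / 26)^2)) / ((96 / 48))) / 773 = -666326053 / 7793386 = -85.50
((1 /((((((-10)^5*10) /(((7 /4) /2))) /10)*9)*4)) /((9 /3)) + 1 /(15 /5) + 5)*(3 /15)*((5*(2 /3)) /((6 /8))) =460799993 /97200000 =4.74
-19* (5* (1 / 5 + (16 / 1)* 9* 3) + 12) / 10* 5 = -41287 / 2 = -20643.50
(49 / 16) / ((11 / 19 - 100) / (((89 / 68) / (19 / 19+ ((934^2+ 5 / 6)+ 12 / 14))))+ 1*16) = -1740039 / 37650880328224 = -0.00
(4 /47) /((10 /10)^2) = 4 /47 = 0.09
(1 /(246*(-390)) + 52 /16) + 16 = 461711 /23985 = 19.25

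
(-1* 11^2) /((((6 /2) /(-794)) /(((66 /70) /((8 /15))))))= 1585221 /28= 56615.04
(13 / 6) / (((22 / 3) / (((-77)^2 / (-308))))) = -91 / 16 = -5.69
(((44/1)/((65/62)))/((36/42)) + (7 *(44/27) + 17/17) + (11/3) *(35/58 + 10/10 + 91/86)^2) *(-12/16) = -119185888199/1819360530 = -65.51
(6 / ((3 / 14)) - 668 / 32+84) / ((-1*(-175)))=729 / 1400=0.52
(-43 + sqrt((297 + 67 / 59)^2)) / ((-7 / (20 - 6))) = -30106 / 59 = -510.27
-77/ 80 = -0.96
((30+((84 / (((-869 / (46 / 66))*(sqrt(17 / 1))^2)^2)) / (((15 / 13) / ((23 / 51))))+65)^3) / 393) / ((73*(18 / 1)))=61136965451001921327084386669247252716220745397 / 114948757992234648167209744838474334005375322750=0.53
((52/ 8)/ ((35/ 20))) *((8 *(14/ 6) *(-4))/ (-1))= 832/ 3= 277.33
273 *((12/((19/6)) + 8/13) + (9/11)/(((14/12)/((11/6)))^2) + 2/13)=238881/133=1796.10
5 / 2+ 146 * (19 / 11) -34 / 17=5559 / 22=252.68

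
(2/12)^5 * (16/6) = 1/2916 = 0.00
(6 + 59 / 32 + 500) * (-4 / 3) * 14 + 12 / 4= -37907 / 4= -9476.75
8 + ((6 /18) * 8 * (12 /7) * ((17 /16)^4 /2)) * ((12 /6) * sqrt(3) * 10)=108.91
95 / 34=2.79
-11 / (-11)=1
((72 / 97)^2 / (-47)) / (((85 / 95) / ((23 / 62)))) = -1132704 / 233051521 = -0.00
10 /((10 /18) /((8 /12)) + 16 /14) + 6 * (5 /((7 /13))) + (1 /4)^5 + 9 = 41512517 /594944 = 69.78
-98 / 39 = -2.51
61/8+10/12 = 203/24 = 8.46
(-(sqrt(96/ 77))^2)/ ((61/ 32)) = -3072/ 4697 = -0.65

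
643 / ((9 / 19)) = 12217 / 9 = 1357.44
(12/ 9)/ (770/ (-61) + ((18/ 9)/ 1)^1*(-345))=-61/ 32145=-0.00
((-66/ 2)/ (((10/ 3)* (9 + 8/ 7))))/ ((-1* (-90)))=-77/ 7100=-0.01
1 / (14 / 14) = 1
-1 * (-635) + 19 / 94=59709 / 94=635.20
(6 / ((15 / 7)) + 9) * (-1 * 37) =-436.60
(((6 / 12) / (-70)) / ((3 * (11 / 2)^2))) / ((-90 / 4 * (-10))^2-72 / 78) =-13 / 8361325665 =-0.00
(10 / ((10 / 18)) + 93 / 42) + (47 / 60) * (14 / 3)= 7519 / 315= 23.87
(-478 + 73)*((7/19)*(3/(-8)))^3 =1.07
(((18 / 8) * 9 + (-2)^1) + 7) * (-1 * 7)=-707 / 4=-176.75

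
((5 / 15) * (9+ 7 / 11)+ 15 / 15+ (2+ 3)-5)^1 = 139 / 33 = 4.21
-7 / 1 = -7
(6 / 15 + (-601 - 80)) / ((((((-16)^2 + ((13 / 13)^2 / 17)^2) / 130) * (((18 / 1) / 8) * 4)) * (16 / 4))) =-12785071 / 1331730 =-9.60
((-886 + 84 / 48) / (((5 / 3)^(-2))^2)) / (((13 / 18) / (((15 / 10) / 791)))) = -736875 / 41132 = -17.91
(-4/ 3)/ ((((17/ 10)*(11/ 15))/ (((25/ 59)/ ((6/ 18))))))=-15000/ 11033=-1.36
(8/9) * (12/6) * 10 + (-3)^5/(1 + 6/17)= -33499/207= -161.83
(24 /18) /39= 4 /117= 0.03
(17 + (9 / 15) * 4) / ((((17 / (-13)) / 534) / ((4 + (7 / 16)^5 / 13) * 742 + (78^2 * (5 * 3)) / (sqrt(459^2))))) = -9505927411088967 / 378798080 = -25094972.53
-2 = -2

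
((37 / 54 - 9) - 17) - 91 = -6281 / 54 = -116.31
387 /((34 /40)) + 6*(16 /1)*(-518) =-837636 /17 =-49272.71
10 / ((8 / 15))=75 / 4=18.75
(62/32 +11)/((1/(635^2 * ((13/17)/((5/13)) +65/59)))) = 32335338555/2006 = 16119311.34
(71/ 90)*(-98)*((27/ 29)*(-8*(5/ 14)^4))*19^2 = 9611625/ 2842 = 3381.99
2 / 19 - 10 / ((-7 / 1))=204 / 133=1.53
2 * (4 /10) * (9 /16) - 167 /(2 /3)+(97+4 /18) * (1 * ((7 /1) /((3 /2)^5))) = -7017187 /43740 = -160.43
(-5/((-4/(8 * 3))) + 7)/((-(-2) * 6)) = 37/12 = 3.08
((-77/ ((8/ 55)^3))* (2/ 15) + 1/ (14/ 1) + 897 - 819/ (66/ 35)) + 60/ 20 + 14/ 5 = -847895551/ 295680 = -2867.61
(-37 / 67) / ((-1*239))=37 / 16013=0.00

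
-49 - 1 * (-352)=303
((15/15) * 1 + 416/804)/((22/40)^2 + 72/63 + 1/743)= 634522000/604953921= 1.05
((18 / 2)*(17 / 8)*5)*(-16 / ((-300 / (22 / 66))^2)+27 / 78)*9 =7745183 / 26000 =297.89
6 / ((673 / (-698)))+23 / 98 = -394945 / 65954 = -5.99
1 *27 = 27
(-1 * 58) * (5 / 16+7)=-3393 / 8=-424.12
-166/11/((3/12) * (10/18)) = -5976/55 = -108.65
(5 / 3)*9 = 15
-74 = -74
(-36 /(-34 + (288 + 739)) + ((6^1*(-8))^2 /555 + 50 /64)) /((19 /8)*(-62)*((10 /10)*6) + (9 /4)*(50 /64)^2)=-1228094848 /221253750885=-0.01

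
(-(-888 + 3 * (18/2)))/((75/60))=3444/5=688.80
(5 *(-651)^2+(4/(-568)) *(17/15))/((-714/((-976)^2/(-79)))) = 1074858331865152/30036195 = 35785435.93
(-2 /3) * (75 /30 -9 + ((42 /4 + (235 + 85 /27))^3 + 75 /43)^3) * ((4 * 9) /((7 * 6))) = -2076008660752559696967.65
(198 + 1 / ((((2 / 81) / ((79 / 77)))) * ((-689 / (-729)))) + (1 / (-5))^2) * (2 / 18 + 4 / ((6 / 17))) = 66121115843 / 23873850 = 2769.60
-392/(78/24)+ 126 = 70/13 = 5.38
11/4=2.75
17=17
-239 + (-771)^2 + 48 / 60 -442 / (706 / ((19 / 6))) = 6292586657 / 10590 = 594200.82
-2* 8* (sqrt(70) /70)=-8* sqrt(70) /35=-1.91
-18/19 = -0.95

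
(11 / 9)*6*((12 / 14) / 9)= 44 / 63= 0.70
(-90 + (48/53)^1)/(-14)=2361/371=6.36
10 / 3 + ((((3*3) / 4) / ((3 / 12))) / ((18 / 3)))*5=65 / 6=10.83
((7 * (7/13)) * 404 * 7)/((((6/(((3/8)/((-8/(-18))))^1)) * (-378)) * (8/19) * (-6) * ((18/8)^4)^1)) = 0.06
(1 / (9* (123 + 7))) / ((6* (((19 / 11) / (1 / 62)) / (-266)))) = -77 / 217620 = -0.00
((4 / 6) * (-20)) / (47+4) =-40 / 153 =-0.26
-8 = -8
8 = 8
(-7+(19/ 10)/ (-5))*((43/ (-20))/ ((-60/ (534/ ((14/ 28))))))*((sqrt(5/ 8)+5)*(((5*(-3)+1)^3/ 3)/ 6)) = 53819101*sqrt(10)/ 5000+53819101/ 250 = 249314.59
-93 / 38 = -2.45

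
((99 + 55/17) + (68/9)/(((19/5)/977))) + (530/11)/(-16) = 522324349/255816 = 2041.80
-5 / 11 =-0.45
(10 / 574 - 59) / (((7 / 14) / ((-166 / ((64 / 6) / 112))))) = 8430144 / 41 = 205613.27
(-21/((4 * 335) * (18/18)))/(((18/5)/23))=-161/1608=-0.10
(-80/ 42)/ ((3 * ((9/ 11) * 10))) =-44/ 567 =-0.08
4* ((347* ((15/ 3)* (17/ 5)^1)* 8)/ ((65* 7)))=188768/ 455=414.87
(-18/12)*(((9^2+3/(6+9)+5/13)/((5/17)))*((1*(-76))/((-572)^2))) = 5138607/53167400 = 0.10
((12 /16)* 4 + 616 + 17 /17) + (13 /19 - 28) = 11261 /19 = 592.68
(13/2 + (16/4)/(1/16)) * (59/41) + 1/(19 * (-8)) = 632203/6232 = 101.44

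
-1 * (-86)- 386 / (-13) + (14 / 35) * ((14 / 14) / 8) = 30093 / 260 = 115.74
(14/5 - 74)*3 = -1068/5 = -213.60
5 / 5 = 1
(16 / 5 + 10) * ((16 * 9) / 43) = 9504 / 215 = 44.20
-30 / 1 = -30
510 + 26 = 536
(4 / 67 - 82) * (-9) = 49410 / 67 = 737.46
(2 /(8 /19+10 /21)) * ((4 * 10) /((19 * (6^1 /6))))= 840 /179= 4.69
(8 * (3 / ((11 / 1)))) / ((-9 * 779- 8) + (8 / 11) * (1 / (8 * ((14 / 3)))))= -336 / 1080923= -0.00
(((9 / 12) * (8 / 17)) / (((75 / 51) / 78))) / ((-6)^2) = 13 / 25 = 0.52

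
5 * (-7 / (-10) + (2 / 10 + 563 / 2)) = 1412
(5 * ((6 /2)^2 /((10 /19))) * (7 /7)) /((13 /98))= 8379 /13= 644.54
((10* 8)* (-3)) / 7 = -240 / 7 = -34.29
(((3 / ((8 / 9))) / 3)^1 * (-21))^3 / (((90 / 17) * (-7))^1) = 1821771 / 5120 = 355.81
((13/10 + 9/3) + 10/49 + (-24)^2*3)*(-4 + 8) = 1697854/245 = 6930.02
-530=-530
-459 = -459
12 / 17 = 0.71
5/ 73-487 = -35546/ 73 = -486.93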